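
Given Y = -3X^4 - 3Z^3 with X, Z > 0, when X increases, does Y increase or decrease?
Y decreases

Taking the partial derivative:
∂Y/∂X = -12X^3

∂Y/∂X = -12X^3 < 0 (assuming positive values)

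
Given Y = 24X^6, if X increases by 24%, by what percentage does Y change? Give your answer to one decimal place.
263.5%

For Y = 24X^6:
If X → X(1 + 0.24)
Then Y → Y · (1 + 0.24)^6
     ≈ Y · 3.6352

Percentage change = ((1 + 0.24)^6 − 1) × 100% ≈ 263.5%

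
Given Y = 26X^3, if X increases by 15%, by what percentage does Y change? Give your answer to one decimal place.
52.1%

For Y = 26X^3:
If X → X(1 + 0.15)
Then Y → Y · (1 + 0.15)^3
     ≈ Y · 1.5209

Percentage change = ((1 + 0.15)^3 − 1) × 100% ≈ 52.1%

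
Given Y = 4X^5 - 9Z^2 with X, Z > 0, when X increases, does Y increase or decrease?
Y increases

Taking the partial derivative:
∂Y/∂X = 20X^4

∂Y/∂X = 20X^4 > 0 (assuming positive values)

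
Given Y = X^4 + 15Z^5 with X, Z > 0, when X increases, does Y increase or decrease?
Y increases

Taking the partial derivative:
∂Y/∂X = 4X^3

∂Y/∂X = 4X^3 > 0 (assuming positive values)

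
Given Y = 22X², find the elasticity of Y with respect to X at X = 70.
Elasticity = 2

Elasticity = (dY/dX) · (X/Y)

dY/dX = 44·X
At X = 70: dY/dX = 3080, Y = 107800

Elasticity = 3080 · (70 / 107800) = 2

Interpretation: for a small percentage change in X, the percentage change in Y is approximately 2.00 times as large.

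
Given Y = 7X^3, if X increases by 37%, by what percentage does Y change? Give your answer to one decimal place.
157.1%

For Y = 7X^3:
If X → X(1 + 0.37)
Then Y → Y · (1 + 0.37)^3
     ≈ Y · 2.5714

Percentage change = ((1 + 0.37)^3 − 1) × 100% ≈ 157.1%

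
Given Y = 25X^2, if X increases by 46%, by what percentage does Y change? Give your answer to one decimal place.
113.2%

For Y = 25X^2:
If X → X(1 + 0.46)
Then Y → Y · (1 + 0.46)^2
     = Y · 2.1316

Percentage change = ((1 + 0.46)^2 − 1) × 100% ≈ 113.2%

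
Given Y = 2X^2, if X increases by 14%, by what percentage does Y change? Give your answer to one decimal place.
30.0%

For Y = 2X^2:
If X → X(1 + 0.14)
Then Y → Y · (1 + 0.14)^2
     = Y · 1.2996

Percentage change = ((1 + 0.14)^2 − 1) × 100% ≈ 30.0%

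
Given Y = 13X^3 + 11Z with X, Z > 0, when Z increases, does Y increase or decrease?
Y increases

Taking the partial derivative:
∂Y/∂Z = 11

∂Y/∂Z = 11 > 0 (assuming positive values)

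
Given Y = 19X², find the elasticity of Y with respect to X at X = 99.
Elasticity = 2

Elasticity = (dY/dX) · (X/Y)

dY/dX = 38·X
At X = 99: dY/dX = 3762, Y = 186219

Elasticity = 3762 · (99 / 186219) = 2

Interpretation: for a small percentage change in X, the percentage change in Y is approximately 2.00 times as large.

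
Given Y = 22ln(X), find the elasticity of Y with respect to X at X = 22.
Elasticity = 1/ln(22) ≈ 0.3235

Elasticity = (dY/dX) · (X/Y)

dY/dX = 22/X
At X = 22: dY/dX = 1, Y = 22·ln(22)

Elasticity = 1 · (22 / (22·ln(22))) = 1/ln(22) ≈ 0.3235

Interpretation: for a small percentage change in X, the percentage change in Y is approximately 0.32 times as large.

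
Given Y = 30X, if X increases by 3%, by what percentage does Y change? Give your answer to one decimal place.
3.0%

For Y = 30X:
If X → X(1 + 0.03)
Then Y → Y · (1 + 0.03)^1
     = Y · 1.0300

Percentage change = ((1 + 0.03)^1 − 1) × 100% = 3.0%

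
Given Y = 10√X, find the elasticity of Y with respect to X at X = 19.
Elasticity = 1/2

Elasticity = (dY/dX) · (X/Y)

dY/dX = 5/√X
At X = 19: dY/dX = 5·√19/19, Y = 10·√19

Elasticity = (5·√19/19) · (19 / (10·√19)) = 1/2

Interpretation: for a small percentage change in X, the percentage change in Y is approximately 0.50 times as large.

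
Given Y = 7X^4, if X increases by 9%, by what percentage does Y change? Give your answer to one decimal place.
41.2%

For Y = 7X^4:
If X → X(1 + 0.09)
Then Y → Y · (1 + 0.09)^4
     ≈ Y · 1.4116

Percentage change = ((1 + 0.09)^4 − 1) × 100% ≈ 41.2%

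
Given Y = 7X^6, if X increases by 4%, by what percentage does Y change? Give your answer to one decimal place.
26.5%

For Y = 7X^6:
If X → X(1 + 0.04)
Then Y → Y · (1 + 0.04)^6
     ≈ Y · 1.2653

Percentage change = ((1 + 0.04)^6 − 1) × 100% ≈ 26.5%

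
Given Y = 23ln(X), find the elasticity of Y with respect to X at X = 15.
Elasticity = 1/ln(15) ≈ 0.3693

Elasticity = (dY/dX) · (X/Y)

dY/dX = 23/X
At X = 15: dY/dX = 23/15, Y = 23·ln(15)

Elasticity = (23/15) · (15 / (23·ln(15))) = 1/ln(15) ≈ 0.3693

Interpretation: for a small percentage change in X, the percentage change in Y is approximately 0.37 times as large.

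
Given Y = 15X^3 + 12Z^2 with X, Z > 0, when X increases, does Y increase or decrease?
Y increases

Taking the partial derivative:
∂Y/∂X = 45X^2

∂Y/∂X = 45X^2 > 0 (assuming positive values)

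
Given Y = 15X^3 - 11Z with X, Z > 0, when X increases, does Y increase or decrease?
Y increases

Taking the partial derivative:
∂Y/∂X = 45X^2

∂Y/∂X = 45X^2 > 0 (assuming positive values)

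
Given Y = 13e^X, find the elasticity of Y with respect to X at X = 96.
Elasticity = 96

Elasticity = (dY/dX) · (X/Y)

dY/dX = 13·e^X
At X = 96: dY/dX = 13·e^96, Y = 13·e^96

Elasticity = (13·e^96) · (96 / (13·e^96)) = 96

Interpretation: for a small percentage change in X, the percentage change in Y is approximately 96.00 times as large.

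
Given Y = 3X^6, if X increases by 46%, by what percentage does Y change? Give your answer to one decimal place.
868.5%

For Y = 3X^6:
If X → X(1 + 0.46)
Then Y → Y · (1 + 0.46)^6
     ≈ Y · 9.6854

Percentage change = ((1 + 0.46)^6 − 1) × 100% ≈ 868.5%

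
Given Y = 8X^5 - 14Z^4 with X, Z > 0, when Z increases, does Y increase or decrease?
Y decreases

Taking the partial derivative:
∂Y/∂Z = -56Z^3

∂Y/∂Z = -56Z^3 < 0 (assuming positive values)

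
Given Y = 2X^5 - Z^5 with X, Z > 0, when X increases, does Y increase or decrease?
Y increases

Taking the partial derivative:
∂Y/∂X = 10X^4

∂Y/∂X = 10X^4 > 0 (assuming positive values)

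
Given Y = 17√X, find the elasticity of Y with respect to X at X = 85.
Elasticity = 1/2

Elasticity = (dY/dX) · (X/Y)

dY/dX = 17/(2·√X)
At X = 85: dY/dX = √85/10, Y = 17·√85

Elasticity = (√85/10) · (85 / (17·√85)) = 1/2

Interpretation: for a small percentage change in X, the percentage change in Y is approximately 0.50 times as large.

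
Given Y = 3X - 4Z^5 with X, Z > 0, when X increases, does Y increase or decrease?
Y increases

Taking the partial derivative:
∂Y/∂X = 3

∂Y/∂X = 3 > 0 (assuming positive values)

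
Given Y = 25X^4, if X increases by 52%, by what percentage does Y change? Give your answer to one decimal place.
433.8%

For Y = 25X^4:
If X → X(1 + 0.52)
Then Y → Y · (1 + 0.52)^4
     ≈ Y · 5.3379

Percentage change = ((1 + 0.52)^4 − 1) × 100% ≈ 433.8%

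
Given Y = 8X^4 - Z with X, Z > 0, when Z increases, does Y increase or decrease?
Y decreases

Taking the partial derivative:
∂Y/∂Z = -1

∂Y/∂Z = -1 < 0 (assuming positive values)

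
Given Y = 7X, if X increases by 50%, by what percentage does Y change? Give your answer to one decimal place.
50.0%

For Y = 7X:
If X → X(1 + 0.5)
Then Y → Y · (1 + 0.5)^1
     = Y · 1.5000

Percentage change = ((1 + 0.5)^1 − 1) × 100% = 50.0%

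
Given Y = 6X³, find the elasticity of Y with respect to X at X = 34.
Elasticity = 3

Elasticity = (dY/dX) · (X/Y)

dY/dX = 18·X²
At X = 34: dY/dX = 20808, Y = 235824

Elasticity = 20808 · (34 / 235824) = 3

Interpretation: for a small percentage change in X, the percentage change in Y is approximately 3.00 times as large.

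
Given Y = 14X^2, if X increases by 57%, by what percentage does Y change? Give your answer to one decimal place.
146.5%

For Y = 14X^2:
If X → X(1 + 0.57)
Then Y → Y · (1 + 0.57)^2
     = Y · 2.4649

Percentage change = ((1 + 0.57)^2 − 1) × 100% ≈ 146.5%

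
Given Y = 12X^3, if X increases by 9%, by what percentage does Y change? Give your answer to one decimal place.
29.5%

For Y = 12X^3:
If X → X(1 + 0.09)
Then Y → Y · (1 + 0.09)^3
     ≈ Y · 1.2950

Percentage change = ((1 + 0.09)^3 − 1) × 100% ≈ 29.5%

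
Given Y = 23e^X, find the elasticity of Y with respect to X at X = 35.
Elasticity = 35

Elasticity = (dY/dX) · (X/Y)

dY/dX = 23·e^X
At X = 35: dY/dX = 23·e^35, Y = 23·e^35

Elasticity = (23·e^35) · (35 / (23·e^35)) = 35

Interpretation: for a small percentage change in X, the percentage change in Y is approximately 35.00 times as large.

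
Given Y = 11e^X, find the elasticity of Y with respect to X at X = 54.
Elasticity = 54

Elasticity = (dY/dX) · (X/Y)

dY/dX = 11·e^X
At X = 54: dY/dX = 11·e^54, Y = 11·e^54

Elasticity = (11·e^54) · (54 / (11·e^54)) = 54

Interpretation: for a small percentage change in X, the percentage change in Y is approximately 54.00 times as large.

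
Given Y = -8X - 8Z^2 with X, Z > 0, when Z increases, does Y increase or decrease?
Y decreases

Taking the partial derivative:
∂Y/∂Z = -16Z

∂Y/∂Z = -16Z < 0 (assuming positive values)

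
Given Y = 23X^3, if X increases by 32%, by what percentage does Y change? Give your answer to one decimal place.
130.0%

For Y = 23X^3:
If X → X(1 + 0.32)
Then Y → Y · (1 + 0.32)^3
     ≈ Y · 2.3000

Percentage change = ((1 + 0.32)^3 − 1) × 100% ≈ 130.0%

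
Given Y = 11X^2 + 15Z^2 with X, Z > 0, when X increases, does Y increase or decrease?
Y increases

Taking the partial derivative:
∂Y/∂X = 22X

∂Y/∂X = 22X > 0 (assuming positive values)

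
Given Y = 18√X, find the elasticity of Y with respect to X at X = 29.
Elasticity = 1/2

Elasticity = (dY/dX) · (X/Y)

dY/dX = 9/√X
At X = 29: dY/dX = 9·√29/29, Y = 18·√29

Elasticity = (9·√29/29) · (29 / (18·√29)) = 1/2

Interpretation: for a small percentage change in X, the percentage change in Y is approximately 0.50 times as large.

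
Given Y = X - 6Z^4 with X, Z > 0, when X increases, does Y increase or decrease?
Y increases

Taking the partial derivative:
∂Y/∂X = 1

∂Y/∂X = 1 > 0 (assuming positive values)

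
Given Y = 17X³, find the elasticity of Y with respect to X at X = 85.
Elasticity = 3

Elasticity = (dY/dX) · (X/Y)

dY/dX = 51·X²
At X = 85: dY/dX = 368475, Y = 10440125

Elasticity = 368475 · (85 / 10440125) = 3

Interpretation: for a small percentage change in X, the percentage change in Y is approximately 3.00 times as large.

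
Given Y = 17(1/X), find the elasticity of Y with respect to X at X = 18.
Elasticity = -1

Elasticity = (dY/dX) · (X/Y)

dY/dX = -17/X²
At X = 18: dY/dX = -17/324, Y = 17/18

Elasticity = (-17/324) · (18 / (17/18)) = -1

Interpretation: for a small percentage change in X, the percentage change in Y is approximately -1.00 times as large.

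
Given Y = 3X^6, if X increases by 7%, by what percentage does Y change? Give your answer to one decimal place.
50.1%

For Y = 3X^6:
If X → X(1 + 0.07)
Then Y → Y · (1 + 0.07)^6
     ≈ Y · 1.5007

Percentage change = ((1 + 0.07)^6 − 1) × 100% ≈ 50.1%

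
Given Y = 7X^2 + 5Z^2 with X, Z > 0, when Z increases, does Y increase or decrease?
Y increases

Taking the partial derivative:
∂Y/∂Z = 10Z

∂Y/∂Z = 10Z > 0 (assuming positive values)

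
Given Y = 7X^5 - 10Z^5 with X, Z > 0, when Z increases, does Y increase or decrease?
Y decreases

Taking the partial derivative:
∂Y/∂Z = -50Z^4

∂Y/∂Z = -50Z^4 < 0 (assuming positive values)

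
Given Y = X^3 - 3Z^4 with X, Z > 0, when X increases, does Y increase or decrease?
Y increases

Taking the partial derivative:
∂Y/∂X = 3X^2

∂Y/∂X = 3X^2 > 0 (assuming positive values)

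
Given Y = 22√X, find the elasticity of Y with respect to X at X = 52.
Elasticity = 1/2

Elasticity = (dY/dX) · (X/Y)

dY/dX = 11/√X
At X = 52: dY/dX = 11·√13/26, Y = 44·√13

Elasticity = (11·√13/26) · (52 / (44·√13)) = 1/2

Interpretation: for a small percentage change in X, the percentage change in Y is approximately 0.50 times as large.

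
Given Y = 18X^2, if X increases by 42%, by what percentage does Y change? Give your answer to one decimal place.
101.6%

For Y = 18X^2:
If X → X(1 + 0.42)
Then Y → Y · (1 + 0.42)^2
     = Y · 2.0164

Percentage change = ((1 + 0.42)^2 − 1) × 100% ≈ 101.6%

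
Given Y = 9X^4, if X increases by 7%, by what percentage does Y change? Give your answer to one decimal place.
31.1%

For Y = 9X^4:
If X → X(1 + 0.07)
Then Y → Y · (1 + 0.07)^4
     ≈ Y · 1.3108

Percentage change = ((1 + 0.07)^4 − 1) × 100% ≈ 31.1%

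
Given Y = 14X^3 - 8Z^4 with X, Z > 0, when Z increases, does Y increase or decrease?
Y decreases

Taking the partial derivative:
∂Y/∂Z = -32Z^3

∂Y/∂Z = -32Z^3 < 0 (assuming positive values)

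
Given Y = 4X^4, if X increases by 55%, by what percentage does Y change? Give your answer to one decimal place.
477.2%

For Y = 4X^4:
If X → X(1 + 0.55)
Then Y → Y · (1 + 0.55)^4
     ≈ Y · 5.7720

Percentage change = ((1 + 0.55)^4 − 1) × 100% ≈ 477.2%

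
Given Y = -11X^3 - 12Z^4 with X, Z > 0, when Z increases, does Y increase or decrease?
Y decreases

Taking the partial derivative:
∂Y/∂Z = -48Z^3

∂Y/∂Z = -48Z^3 < 0 (assuming positive values)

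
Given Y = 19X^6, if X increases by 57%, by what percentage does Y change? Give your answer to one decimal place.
1397.6%

For Y = 19X^6:
If X → X(1 + 0.57)
Then Y → Y · (1 + 0.57)^6
     ≈ Y · 14.9761

Percentage change = ((1 + 0.57)^6 − 1) × 100% ≈ 1397.6%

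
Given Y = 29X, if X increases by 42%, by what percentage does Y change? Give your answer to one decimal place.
42.0%

For Y = 29X:
If X → X(1 + 0.42)
Then Y → Y · (1 + 0.42)^1
     = Y · 1.4200

Percentage change = ((1 + 0.42)^1 − 1) × 100% = 42.0%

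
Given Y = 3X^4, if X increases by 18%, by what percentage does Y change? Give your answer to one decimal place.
93.9%

For Y = 3X^4:
If X → X(1 + 0.18)
Then Y → Y · (1 + 0.18)^4
     ≈ Y · 1.9388

Percentage change = ((1 + 0.18)^4 − 1) × 100% ≈ 93.9%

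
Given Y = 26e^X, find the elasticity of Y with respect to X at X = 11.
Elasticity = 11

Elasticity = (dY/dX) · (X/Y)

dY/dX = 26·e^X
At X = 11: dY/dX = 26·e^11, Y = 26·e^11

Elasticity = (26·e^11) · (11 / (26·e^11)) = 11

Interpretation: for a small percentage change in X, the percentage change in Y is approximately 11.00 times as large.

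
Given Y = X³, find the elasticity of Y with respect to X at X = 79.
Elasticity = 3

Elasticity = (dY/dX) · (X/Y)

dY/dX = 3·X²
At X = 79: dY/dX = 18723, Y = 493039

Elasticity = 18723 · (79 / 493039) = 3

Interpretation: for a small percentage change in X, the percentage change in Y is approximately 3.00 times as large.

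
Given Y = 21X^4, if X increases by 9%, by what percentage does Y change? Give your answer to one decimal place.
41.2%

For Y = 21X^4:
If X → X(1 + 0.09)
Then Y → Y · (1 + 0.09)^4
     ≈ Y · 1.4116

Percentage change = ((1 + 0.09)^4 − 1) × 100% ≈ 41.2%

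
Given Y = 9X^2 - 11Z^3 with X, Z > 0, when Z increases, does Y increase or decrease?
Y decreases

Taking the partial derivative:
∂Y/∂Z = -33Z^2

∂Y/∂Z = -33Z^2 < 0 (assuming positive values)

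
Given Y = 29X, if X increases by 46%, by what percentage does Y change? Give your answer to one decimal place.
46.0%

For Y = 29X:
If X → X(1 + 0.46)
Then Y → Y · (1 + 0.46)^1
     = Y · 1.4600

Percentage change = ((1 + 0.46)^1 − 1) × 100% = 46.0%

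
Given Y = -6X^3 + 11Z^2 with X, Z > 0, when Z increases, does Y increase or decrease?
Y increases

Taking the partial derivative:
∂Y/∂Z = 22Z

∂Y/∂Z = 22Z > 0 (assuming positive values)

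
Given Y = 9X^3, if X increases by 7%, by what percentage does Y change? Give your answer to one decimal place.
22.5%

For Y = 9X^3:
If X → X(1 + 0.07)
Then Y → Y · (1 + 0.07)^3
     ≈ Y · 1.2250

Percentage change = ((1 + 0.07)^3 − 1) × 100% ≈ 22.5%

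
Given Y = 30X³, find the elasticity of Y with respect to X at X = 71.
Elasticity = 3

Elasticity = (dY/dX) · (X/Y)

dY/dX = 90·X²
At X = 71: dY/dX = 453690, Y = 10737330

Elasticity = 453690 · (71 / 10737330) = 3

Interpretation: for a small percentage change in X, the percentage change in Y is approximately 3.00 times as large.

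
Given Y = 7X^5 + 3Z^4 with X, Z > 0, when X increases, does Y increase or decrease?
Y increases

Taking the partial derivative:
∂Y/∂X = 35X^4

∂Y/∂X = 35X^4 > 0 (assuming positive values)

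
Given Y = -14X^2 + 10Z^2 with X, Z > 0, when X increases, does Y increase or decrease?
Y decreases

Taking the partial derivative:
∂Y/∂X = -28X

∂Y/∂X = -28X < 0 (assuming positive values)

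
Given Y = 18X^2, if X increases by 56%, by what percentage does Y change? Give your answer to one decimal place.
143.4%

For Y = 18X^2:
If X → X(1 + 0.56)
Then Y → Y · (1 + 0.56)^2
     = Y · 2.4336

Percentage change = ((1 + 0.56)^2 − 1) × 100% ≈ 143.4%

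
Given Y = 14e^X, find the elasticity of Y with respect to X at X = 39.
Elasticity = 39

Elasticity = (dY/dX) · (X/Y)

dY/dX = 14·e^X
At X = 39: dY/dX = 14·e^39, Y = 14·e^39

Elasticity = (14·e^39) · (39 / (14·e^39)) = 39

Interpretation: for a small percentage change in X, the percentage change in Y is approximately 39.00 times as large.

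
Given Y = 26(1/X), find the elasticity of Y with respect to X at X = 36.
Elasticity = -1

Elasticity = (dY/dX) · (X/Y)

dY/dX = -26/X²
At X = 36: dY/dX = -13/648, Y = 13/18

Elasticity = (-13/648) · (36 / (13/18)) = -1

Interpretation: for a small percentage change in X, the percentage change in Y is approximately -1.00 times as large.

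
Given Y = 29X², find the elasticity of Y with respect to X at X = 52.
Elasticity = 2

Elasticity = (dY/dX) · (X/Y)

dY/dX = 58·X
At X = 52: dY/dX = 3016, Y = 78416

Elasticity = 3016 · (52 / 78416) = 2

Interpretation: for a small percentage change in X, the percentage change in Y is approximately 2.00 times as large.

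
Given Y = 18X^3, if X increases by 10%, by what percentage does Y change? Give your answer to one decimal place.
33.1%

For Y = 18X^3:
If X → X(1 + 0.1)
Then Y → Y · (1 + 0.1)^3
     = Y · 1.3310

Percentage change = ((1 + 0.1)^3 − 1) × 100% = 33.1%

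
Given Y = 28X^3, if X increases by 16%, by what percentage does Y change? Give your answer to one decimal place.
56.1%

For Y = 28X^3:
If X → X(1 + 0.16)
Then Y → Y · (1 + 0.16)^3
     ≈ Y · 1.5609

Percentage change = ((1 + 0.16)^3 − 1) × 100% ≈ 56.1%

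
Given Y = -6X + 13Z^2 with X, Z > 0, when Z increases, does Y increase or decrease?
Y increases

Taking the partial derivative:
∂Y/∂Z = 26Z

∂Y/∂Z = 26Z > 0 (assuming positive values)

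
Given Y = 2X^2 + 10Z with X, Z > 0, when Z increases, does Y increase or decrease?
Y increases

Taking the partial derivative:
∂Y/∂Z = 10

∂Y/∂Z = 10 > 0 (assuming positive values)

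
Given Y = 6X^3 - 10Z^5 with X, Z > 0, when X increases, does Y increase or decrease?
Y increases

Taking the partial derivative:
∂Y/∂X = 18X^2

∂Y/∂X = 18X^2 > 0 (assuming positive values)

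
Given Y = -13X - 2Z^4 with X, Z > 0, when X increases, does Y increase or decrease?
Y decreases

Taking the partial derivative:
∂Y/∂X = -13

∂Y/∂X = -13 < 0 (assuming positive values)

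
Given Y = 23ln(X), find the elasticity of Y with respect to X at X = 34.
Elasticity = 1/ln(34) ≈ 0.2836

Elasticity = (dY/dX) · (X/Y)

dY/dX = 23/X
At X = 34: dY/dX = 23/34, Y = 23·ln(34)

Elasticity = (23/34) · (34 / (23·ln(34))) = 1/ln(34) ≈ 0.2836

Interpretation: for a small percentage change in X, the percentage change in Y is approximately 0.28 times as large.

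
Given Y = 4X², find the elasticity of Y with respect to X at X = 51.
Elasticity = 2

Elasticity = (dY/dX) · (X/Y)

dY/dX = 8·X
At X = 51: dY/dX = 408, Y = 10404

Elasticity = 408 · (51 / 10404) = 2

Interpretation: for a small percentage change in X, the percentage change in Y is approximately 2.00 times as large.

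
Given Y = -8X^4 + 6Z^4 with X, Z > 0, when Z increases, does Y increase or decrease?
Y increases

Taking the partial derivative:
∂Y/∂Z = 24Z^3

∂Y/∂Z = 24Z^3 > 0 (assuming positive values)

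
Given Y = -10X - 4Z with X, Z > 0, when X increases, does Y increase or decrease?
Y decreases

Taking the partial derivative:
∂Y/∂X = -10

∂Y/∂X = -10 < 0 (assuming positive values)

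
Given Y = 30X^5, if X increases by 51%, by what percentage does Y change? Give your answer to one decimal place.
685.0%

For Y = 30X^5:
If X → X(1 + 0.51)
Then Y → Y · (1 + 0.51)^5
     ≈ Y · 7.8503

Percentage change = ((1 + 0.51)^5 − 1) × 100% ≈ 685.0%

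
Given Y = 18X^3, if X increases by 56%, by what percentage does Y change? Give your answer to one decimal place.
279.6%

For Y = 18X^3:
If X → X(1 + 0.56)
Then Y → Y · (1 + 0.56)^3
     ≈ Y · 3.7964

Percentage change = ((1 + 0.56)^3 − 1) × 100% ≈ 279.6%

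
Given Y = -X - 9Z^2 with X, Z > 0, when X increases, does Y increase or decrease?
Y decreases

Taking the partial derivative:
∂Y/∂X = -1

∂Y/∂X = -1 < 0 (assuming positive values)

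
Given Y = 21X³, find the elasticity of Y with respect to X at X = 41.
Elasticity = 3

Elasticity = (dY/dX) · (X/Y)

dY/dX = 63·X²
At X = 41: dY/dX = 105903, Y = 1447341

Elasticity = 105903 · (41 / 1447341) = 3

Interpretation: for a small percentage change in X, the percentage change in Y is approximately 3.00 times as large.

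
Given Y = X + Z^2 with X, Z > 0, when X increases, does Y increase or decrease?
Y increases

Taking the partial derivative:
∂Y/∂X = 1

∂Y/∂X = 1 > 0 (assuming positive values)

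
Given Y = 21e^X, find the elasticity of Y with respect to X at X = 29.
Elasticity = 29

Elasticity = (dY/dX) · (X/Y)

dY/dX = 21·e^X
At X = 29: dY/dX = 21·e^29, Y = 21·e^29

Elasticity = (21·e^29) · (29 / (21·e^29)) = 29

Interpretation: for a small percentage change in X, the percentage change in Y is approximately 29.00 times as large.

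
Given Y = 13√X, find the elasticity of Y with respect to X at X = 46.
Elasticity = 1/2

Elasticity = (dY/dX) · (X/Y)

dY/dX = 13/(2·√X)
At X = 46: dY/dX = 13·√46/92, Y = 13·√46

Elasticity = (13·√46/92) · (46 / (13·√46)) = 1/2

Interpretation: for a small percentage change in X, the percentage change in Y is approximately 0.50 times as large.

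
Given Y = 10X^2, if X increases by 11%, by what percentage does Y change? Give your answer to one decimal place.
23.2%

For Y = 10X^2:
If X → X(1 + 0.11)
Then Y → Y · (1 + 0.11)^2
     = Y · 1.2321

Percentage change = ((1 + 0.11)^2 − 1) × 100% ≈ 23.2%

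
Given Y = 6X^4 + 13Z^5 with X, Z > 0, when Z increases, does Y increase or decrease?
Y increases

Taking the partial derivative:
∂Y/∂Z = 65Z^4

∂Y/∂Z = 65Z^4 > 0 (assuming positive values)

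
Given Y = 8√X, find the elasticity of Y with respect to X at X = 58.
Elasticity = 1/2

Elasticity = (dY/dX) · (X/Y)

dY/dX = 4/√X
At X = 58: dY/dX = 2·√58/29, Y = 8·√58

Elasticity = (2·√58/29) · (58 / (8·√58)) = 1/2

Interpretation: for a small percentage change in X, the percentage change in Y is approximately 0.50 times as large.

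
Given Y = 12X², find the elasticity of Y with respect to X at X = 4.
Elasticity = 2

Elasticity = (dY/dX) · (X/Y)

dY/dX = 24·X
At X = 4: dY/dX = 96, Y = 192

Elasticity = 96 · (4 / 192) = 2

Interpretation: for a small percentage change in X, the percentage change in Y is approximately 2.00 times as large.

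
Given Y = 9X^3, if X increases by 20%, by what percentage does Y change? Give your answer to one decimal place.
72.8%

For Y = 9X^3:
If X → X(1 + 0.2)
Then Y → Y · (1 + 0.2)^3
     = Y · 1.7280

Percentage change = ((1 + 0.2)^3 − 1) × 100% = 72.8%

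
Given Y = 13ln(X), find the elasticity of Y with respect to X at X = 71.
Elasticity = 1/ln(71) ≈ 0.2346

Elasticity = (dY/dX) · (X/Y)

dY/dX = 13/X
At X = 71: dY/dX = 13/71, Y = 13·ln(71)

Elasticity = (13/71) · (71 / (13·ln(71))) = 1/ln(71) ≈ 0.2346

Interpretation: for a small percentage change in X, the percentage change in Y is approximately 0.23 times as large.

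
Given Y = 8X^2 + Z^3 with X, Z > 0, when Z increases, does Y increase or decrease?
Y increases

Taking the partial derivative:
∂Y/∂Z = 3Z^2

∂Y/∂Z = 3Z^2 > 0 (assuming positive values)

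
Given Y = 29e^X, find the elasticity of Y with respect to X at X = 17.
Elasticity = 17

Elasticity = (dY/dX) · (X/Y)

dY/dX = 29·e^X
At X = 17: dY/dX = 29·e^17, Y = 29·e^17

Elasticity = (29·e^17) · (17 / (29·e^17)) = 17

Interpretation: for a small percentage change in X, the percentage change in Y is approximately 17.00 times as large.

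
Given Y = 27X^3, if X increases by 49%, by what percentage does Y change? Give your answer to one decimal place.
230.8%

For Y = 27X^3:
If X → X(1 + 0.49)
Then Y → Y · (1 + 0.49)^3
     ≈ Y · 3.3079

Percentage change = ((1 + 0.49)^3 − 1) × 100% ≈ 230.8%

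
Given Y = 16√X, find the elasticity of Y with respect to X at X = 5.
Elasticity = 1/2

Elasticity = (dY/dX) · (X/Y)

dY/dX = 8/√X
At X = 5: dY/dX = 8·√5/5, Y = 16·√5

Elasticity = (8·√5/5) · (5 / (16·√5)) = 1/2

Interpretation: for a small percentage change in X, the percentage change in Y is approximately 0.50 times as large.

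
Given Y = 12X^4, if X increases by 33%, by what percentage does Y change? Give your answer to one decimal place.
212.9%

For Y = 12X^4:
If X → X(1 + 0.33)
Then Y → Y · (1 + 0.33)^4
     ≈ Y · 3.1290

Percentage change = ((1 + 0.33)^4 − 1) × 100% ≈ 212.9%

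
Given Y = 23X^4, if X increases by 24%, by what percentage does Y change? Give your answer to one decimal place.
136.4%

For Y = 23X^4:
If X → X(1 + 0.24)
Then Y → Y · (1 + 0.24)^4
     ≈ Y · 2.3642

Percentage change = ((1 + 0.24)^4 − 1) × 100% ≈ 136.4%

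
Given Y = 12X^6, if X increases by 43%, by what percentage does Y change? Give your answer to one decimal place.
755.1%

For Y = 12X^6:
If X → X(1 + 0.43)
Then Y → Y · (1 + 0.43)^6
     ≈ Y · 8.5510

Percentage change = ((1 + 0.43)^6 − 1) × 100% ≈ 755.1%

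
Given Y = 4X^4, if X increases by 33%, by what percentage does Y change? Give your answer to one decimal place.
212.9%

For Y = 4X^4:
If X → X(1 + 0.33)
Then Y → Y · (1 + 0.33)^4
     ≈ Y · 3.1290

Percentage change = ((1 + 0.33)^4 − 1) × 100% ≈ 212.9%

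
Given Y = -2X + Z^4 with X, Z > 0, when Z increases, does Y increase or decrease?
Y increases

Taking the partial derivative:
∂Y/∂Z = 4Z^3

∂Y/∂Z = 4Z^3 > 0 (assuming positive values)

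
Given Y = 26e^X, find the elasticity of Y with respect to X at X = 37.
Elasticity = 37

Elasticity = (dY/dX) · (X/Y)

dY/dX = 26·e^X
At X = 37: dY/dX = 26·e^37, Y = 26·e^37

Elasticity = (26·e^37) · (37 / (26·e^37)) = 37

Interpretation: for a small percentage change in X, the percentage change in Y is approximately 37.00 times as large.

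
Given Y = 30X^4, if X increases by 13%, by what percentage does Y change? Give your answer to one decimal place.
63.0%

For Y = 30X^4:
If X → X(1 + 0.13)
Then Y → Y · (1 + 0.13)^4
     ≈ Y · 1.6305

Percentage change = ((1 + 0.13)^4 − 1) × 100% ≈ 63.0%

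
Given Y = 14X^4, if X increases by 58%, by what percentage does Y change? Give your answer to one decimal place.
523.2%

For Y = 14X^4:
If X → X(1 + 0.58)
Then Y → Y · (1 + 0.58)^4
     ≈ Y · 6.2320

Percentage change = ((1 + 0.58)^4 − 1) × 100% ≈ 523.2%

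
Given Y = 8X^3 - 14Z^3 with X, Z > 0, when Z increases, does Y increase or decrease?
Y decreases

Taking the partial derivative:
∂Y/∂Z = -42Z^2

∂Y/∂Z = -42Z^2 < 0 (assuming positive values)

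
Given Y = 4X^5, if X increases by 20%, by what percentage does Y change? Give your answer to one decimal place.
148.8%

For Y = 4X^5:
If X → X(1 + 0.2)
Then Y → Y · (1 + 0.2)^5
     ≈ Y · 2.4883

Percentage change = ((1 + 0.2)^5 − 1) × 100% ≈ 148.8%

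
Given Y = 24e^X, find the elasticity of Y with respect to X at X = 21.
Elasticity = 21

Elasticity = (dY/dX) · (X/Y)

dY/dX = 24·e^X
At X = 21: dY/dX = 24·e^21, Y = 24·e^21

Elasticity = (24·e^21) · (21 / (24·e^21)) = 21

Interpretation: for a small percentage change in X, the percentage change in Y is approximately 21.00 times as large.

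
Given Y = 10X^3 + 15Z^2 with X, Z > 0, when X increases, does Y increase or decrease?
Y increases

Taking the partial derivative:
∂Y/∂X = 30X^2

∂Y/∂X = 30X^2 > 0 (assuming positive values)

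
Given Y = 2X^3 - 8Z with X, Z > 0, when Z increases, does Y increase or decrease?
Y decreases

Taking the partial derivative:
∂Y/∂Z = -8

∂Y/∂Z = -8 < 0 (assuming positive values)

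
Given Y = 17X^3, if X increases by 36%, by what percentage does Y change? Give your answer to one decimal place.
151.5%

For Y = 17X^3:
If X → X(1 + 0.36)
Then Y → Y · (1 + 0.36)^3
     ≈ Y · 2.5155

Percentage change = ((1 + 0.36)^3 − 1) × 100% ≈ 151.5%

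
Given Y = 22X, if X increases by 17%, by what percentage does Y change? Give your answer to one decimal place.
17.0%

For Y = 22X:
If X → X(1 + 0.17)
Then Y → Y · (1 + 0.17)^1
     = Y · 1.1700

Percentage change = ((1 + 0.17)^1 − 1) × 100% = 17.0%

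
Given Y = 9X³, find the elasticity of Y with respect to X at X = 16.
Elasticity = 3

Elasticity = (dY/dX) · (X/Y)

dY/dX = 27·X²
At X = 16: dY/dX = 6912, Y = 36864

Elasticity = 6912 · (16 / 36864) = 3

Interpretation: for a small percentage change in X, the percentage change in Y is approximately 3.00 times as large.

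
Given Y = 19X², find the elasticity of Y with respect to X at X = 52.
Elasticity = 2

Elasticity = (dY/dX) · (X/Y)

dY/dX = 38·X
At X = 52: dY/dX = 1976, Y = 51376

Elasticity = 1976 · (52 / 51376) = 2

Interpretation: for a small percentage change in X, the percentage change in Y is approximately 2.00 times as large.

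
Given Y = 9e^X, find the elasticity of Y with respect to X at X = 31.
Elasticity = 31

Elasticity = (dY/dX) · (X/Y)

dY/dX = 9·e^X
At X = 31: dY/dX = 9·e^31, Y = 9·e^31

Elasticity = (9·e^31) · (31 / (9·e^31)) = 31

Interpretation: for a small percentage change in X, the percentage change in Y is approximately 31.00 times as large.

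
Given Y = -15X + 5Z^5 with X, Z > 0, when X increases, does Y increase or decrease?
Y decreases

Taking the partial derivative:
∂Y/∂X = -15

∂Y/∂X = -15 < 0 (assuming positive values)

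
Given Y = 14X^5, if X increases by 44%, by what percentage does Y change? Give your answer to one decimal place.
519.2%

For Y = 14X^5:
If X → X(1 + 0.44)
Then Y → Y · (1 + 0.44)^5
     ≈ Y · 6.1917

Percentage change = ((1 + 0.44)^5 − 1) × 100% ≈ 519.2%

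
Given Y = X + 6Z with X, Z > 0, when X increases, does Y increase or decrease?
Y increases

Taking the partial derivative:
∂Y/∂X = 1

∂Y/∂X = 1 > 0 (assuming positive values)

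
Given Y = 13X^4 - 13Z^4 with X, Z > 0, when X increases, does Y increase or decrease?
Y increases

Taking the partial derivative:
∂Y/∂X = 52X^3

∂Y/∂X = 52X^3 > 0 (assuming positive values)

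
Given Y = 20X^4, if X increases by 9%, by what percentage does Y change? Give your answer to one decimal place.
41.2%

For Y = 20X^4:
If X → X(1 + 0.09)
Then Y → Y · (1 + 0.09)^4
     ≈ Y · 1.4116

Percentage change = ((1 + 0.09)^4 − 1) × 100% ≈ 41.2%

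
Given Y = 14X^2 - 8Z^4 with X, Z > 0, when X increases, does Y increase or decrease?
Y increases

Taking the partial derivative:
∂Y/∂X = 28X

∂Y/∂X = 28X > 0 (assuming positive values)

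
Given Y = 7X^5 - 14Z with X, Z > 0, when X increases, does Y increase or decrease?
Y increases

Taking the partial derivative:
∂Y/∂X = 35X^4

∂Y/∂X = 35X^4 > 0 (assuming positive values)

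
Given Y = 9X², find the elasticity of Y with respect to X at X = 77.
Elasticity = 2

Elasticity = (dY/dX) · (X/Y)

dY/dX = 18·X
At X = 77: dY/dX = 1386, Y = 53361

Elasticity = 1386 · (77 / 53361) = 2

Interpretation: for a small percentage change in X, the percentage change in Y is approximately 2.00 times as large.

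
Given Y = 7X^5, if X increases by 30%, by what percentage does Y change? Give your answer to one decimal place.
271.3%

For Y = 7X^5:
If X → X(1 + 0.3)
Then Y → Y · (1 + 0.3)^5
     ≈ Y · 3.7129

Percentage change = ((1 + 0.3)^5 − 1) × 100% ≈ 271.3%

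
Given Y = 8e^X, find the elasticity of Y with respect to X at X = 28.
Elasticity = 28

Elasticity = (dY/dX) · (X/Y)

dY/dX = 8·e^X
At X = 28: dY/dX = 8·e^28, Y = 8·e^28

Elasticity = (8·e^28) · (28 / (8·e^28)) = 28

Interpretation: for a small percentage change in X, the percentage change in Y is approximately 28.00 times as large.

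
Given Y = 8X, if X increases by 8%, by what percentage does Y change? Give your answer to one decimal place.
8.0%

For Y = 8X:
If X → X(1 + 0.08)
Then Y → Y · (1 + 0.08)^1
     = Y · 1.0800

Percentage change = ((1 + 0.08)^1 − 1) × 100% = 8.0%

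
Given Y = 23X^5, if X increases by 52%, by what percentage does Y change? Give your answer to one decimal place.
711.4%

For Y = 23X^5:
If X → X(1 + 0.52)
Then Y → Y · (1 + 0.52)^5
     ≈ Y · 8.1137

Percentage change = ((1 + 0.52)^5 − 1) × 100% ≈ 711.4%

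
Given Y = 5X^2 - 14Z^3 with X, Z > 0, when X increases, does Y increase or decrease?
Y increases

Taking the partial derivative:
∂Y/∂X = 10X

∂Y/∂X = 10X > 0 (assuming positive values)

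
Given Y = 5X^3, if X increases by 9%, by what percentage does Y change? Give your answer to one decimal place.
29.5%

For Y = 5X^3:
If X → X(1 + 0.09)
Then Y → Y · (1 + 0.09)^3
     ≈ Y · 1.2950

Percentage change = ((1 + 0.09)^3 − 1) × 100% ≈ 29.5%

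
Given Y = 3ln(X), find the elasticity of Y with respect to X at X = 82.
Elasticity = 1/ln(82) ≈ 0.2269

Elasticity = (dY/dX) · (X/Y)

dY/dX = 3/X
At X = 82: dY/dX = 3/82, Y = 3·ln(82)

Elasticity = (3/82) · (82 / (3·ln(82))) = 1/ln(82) ≈ 0.2269

Interpretation: for a small percentage change in X, the percentage change in Y is approximately 0.23 times as large.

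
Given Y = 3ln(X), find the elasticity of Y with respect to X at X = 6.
Elasticity = 1/ln(6) ≈ 0.5581

Elasticity = (dY/dX) · (X/Y)

dY/dX = 3/X
At X = 6: dY/dX = 1/2, Y = 3·ln(6)

Elasticity = (1/2) · (6 / (3·ln(6))) = 1/ln(6) ≈ 0.5581

Interpretation: for a small percentage change in X, the percentage change in Y is approximately 0.56 times as large.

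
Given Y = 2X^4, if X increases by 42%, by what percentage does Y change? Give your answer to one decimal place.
306.6%

For Y = 2X^4:
If X → X(1 + 0.42)
Then Y → Y · (1 + 0.42)^4
     ≈ Y · 4.0659

Percentage change = ((1 + 0.42)^4 − 1) × 100% ≈ 306.6%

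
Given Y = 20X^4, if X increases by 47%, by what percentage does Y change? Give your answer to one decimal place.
366.9%

For Y = 20X^4:
If X → X(1 + 0.47)
Then Y → Y · (1 + 0.47)^4
     ≈ Y · 4.6695

Percentage change = ((1 + 0.47)^4 − 1) × 100% ≈ 366.9%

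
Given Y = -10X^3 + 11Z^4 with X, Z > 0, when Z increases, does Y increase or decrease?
Y increases

Taking the partial derivative:
∂Y/∂Z = 44Z^3

∂Y/∂Z = 44Z^3 > 0 (assuming positive values)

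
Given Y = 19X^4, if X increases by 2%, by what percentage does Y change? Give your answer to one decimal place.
8.2%

For Y = 19X^4:
If X → X(1 + 0.02)
Then Y → Y · (1 + 0.02)^4
     ≈ Y · 1.0824

Percentage change = ((1 + 0.02)^4 − 1) × 100% ≈ 8.2%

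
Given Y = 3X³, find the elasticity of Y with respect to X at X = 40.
Elasticity = 3

Elasticity = (dY/dX) · (X/Y)

dY/dX = 9·X²
At X = 40: dY/dX = 14400, Y = 192000

Elasticity = 14400 · (40 / 192000) = 3

Interpretation: for a small percentage change in X, the percentage change in Y is approximately 3.00 times as large.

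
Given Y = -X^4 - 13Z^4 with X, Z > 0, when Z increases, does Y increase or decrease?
Y decreases

Taking the partial derivative:
∂Y/∂Z = -52Z^3

∂Y/∂Z = -52Z^3 < 0 (assuming positive values)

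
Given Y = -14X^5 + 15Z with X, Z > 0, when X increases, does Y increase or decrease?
Y decreases

Taking the partial derivative:
∂Y/∂X = -70X^4

∂Y/∂X = -70X^4 < 0 (assuming positive values)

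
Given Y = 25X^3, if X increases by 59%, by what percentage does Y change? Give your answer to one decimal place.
302.0%

For Y = 25X^3:
If X → X(1 + 0.59)
Then Y → Y · (1 + 0.59)^3
     ≈ Y · 4.0197

Percentage change = ((1 + 0.59)^3 − 1) × 100% ≈ 302.0%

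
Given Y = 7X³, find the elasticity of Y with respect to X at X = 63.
Elasticity = 3

Elasticity = (dY/dX) · (X/Y)

dY/dX = 21·X²
At X = 63: dY/dX = 83349, Y = 1750329

Elasticity = 83349 · (63 / 1750329) = 3

Interpretation: for a small percentage change in X, the percentage change in Y is approximately 3.00 times as large.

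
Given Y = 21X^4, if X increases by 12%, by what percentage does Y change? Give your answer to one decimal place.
57.4%

For Y = 21X^4:
If X → X(1 + 0.12)
Then Y → Y · (1 + 0.12)^4
     ≈ Y · 1.5735

Percentage change = ((1 + 0.12)^4 − 1) × 100% ≈ 57.4%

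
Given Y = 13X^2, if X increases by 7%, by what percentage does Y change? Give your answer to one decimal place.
14.5%

For Y = 13X^2:
If X → X(1 + 0.07)
Then Y → Y · (1 + 0.07)^2
     = Y · 1.1449

Percentage change = ((1 + 0.07)^2 − 1) × 100% ≈ 14.5%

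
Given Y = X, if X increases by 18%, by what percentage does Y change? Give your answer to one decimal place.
18.0%

For Y = X:
If X → X(1 + 0.18)
Then Y → Y · (1 + 0.18)^1
     = Y · 1.1800

Percentage change = ((1 + 0.18)^1 − 1) × 100% = 18.0%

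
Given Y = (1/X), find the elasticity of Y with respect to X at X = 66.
Elasticity = -1

Elasticity = (dY/dX) · (X/Y)

dY/dX = -1/X²
At X = 66: dY/dX = -1/4356, Y = 1/66

Elasticity = (-1/4356) · (66 / (1/66)) = -1

Interpretation: for a small percentage change in X, the percentage change in Y is approximately -1.00 times as large.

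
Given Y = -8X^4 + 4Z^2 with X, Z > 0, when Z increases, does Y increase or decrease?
Y increases

Taking the partial derivative:
∂Y/∂Z = 8Z

∂Y/∂Z = 8Z > 0 (assuming positive values)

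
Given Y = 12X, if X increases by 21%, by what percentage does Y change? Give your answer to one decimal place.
21.0%

For Y = 12X:
If X → X(1 + 0.21)
Then Y → Y · (1 + 0.21)^1
     = Y · 1.2100

Percentage change = ((1 + 0.21)^1 − 1) × 100% = 21.0%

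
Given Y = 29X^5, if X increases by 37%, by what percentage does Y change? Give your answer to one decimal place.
382.6%

For Y = 29X^5:
If X → X(1 + 0.37)
Then Y → Y · (1 + 0.37)^5
     ≈ Y · 4.8262

Percentage change = ((1 + 0.37)^5 − 1) × 100% ≈ 382.6%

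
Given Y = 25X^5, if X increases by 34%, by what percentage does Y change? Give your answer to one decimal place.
332.0%

For Y = 25X^5:
If X → X(1 + 0.34)
Then Y → Y · (1 + 0.34)^5
     ≈ Y · 4.3204

Percentage change = ((1 + 0.34)^5 − 1) × 100% ≈ 332.0%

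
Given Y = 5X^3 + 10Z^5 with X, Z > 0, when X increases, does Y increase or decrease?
Y increases

Taking the partial derivative:
∂Y/∂X = 15X^2

∂Y/∂X = 15X^2 > 0 (assuming positive values)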